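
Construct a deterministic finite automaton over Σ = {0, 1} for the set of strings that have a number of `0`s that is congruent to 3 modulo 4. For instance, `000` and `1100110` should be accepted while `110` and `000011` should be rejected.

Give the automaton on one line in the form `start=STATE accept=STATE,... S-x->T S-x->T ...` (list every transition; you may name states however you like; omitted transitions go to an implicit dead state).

Keep the running count of `0`s modulo 4: each `0` advances along the cycle s0 → s1 → s2 → s3 → s0 while other symbols loop. Accept at s3.
With 4 states:
        0   1  
>  s0   s1  s0 
   s1   s2  s1 
   s2   s3  s2 
 * s3   s0  s3 
(> = start, * = accepting)

start=s0 accept=s3 s0-0->s1 s0-1->s0 s1-0->s2 s1-1->s1 s2-0->s3 s2-1->s2 s3-0->s0 s3-1->s3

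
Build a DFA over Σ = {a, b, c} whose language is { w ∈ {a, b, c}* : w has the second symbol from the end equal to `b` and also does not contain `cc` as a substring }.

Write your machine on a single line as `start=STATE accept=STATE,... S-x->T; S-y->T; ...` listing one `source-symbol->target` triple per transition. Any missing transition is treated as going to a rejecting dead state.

start=S0; accept=S7,S8,S9; S0-a->S1; S0-b->S2; S0-c->S3; S1-a->S4; S1-b->S5; S1-c->S6; S2-a->S7; S2-b->S8; S2-c->S9; S3-a->S10; S3-b->S11; S3-c->S12; S4-a->S4; S4-b->S5; S4-c->S6; S5-a->S7; S5-b->S8; S5-c->S9; S6-a->S10; S6-b->S11; S6-c->S12; S7-a->S4; S7-b->S5; S7-c->S6; S8-a->S7; S8-b->S8; S8-c->S9; S9-a->S10; S9-b->S11; S9-c->S12; S10-a->S4; S10-b->S5; S10-c->S6; S11-a->S7; S11-b->S8; S11-c->S9; S12-a->S13; S12-b->S14; S12-c->S12; S13-a->S15; S13-b->S16; S13-c->S17; S14-a->S18; S14-b->S19; S14-c->S20; S15-a->S15; S15-b->S16; S15-c->S17; S16-a->S18; S16-b->S19; S16-c->S20; S17-a->S13; S17-b->S14; S17-c->S12; S18-a->S15; S18-b->S16; S18-c->S17; S19-a->S18; S19-b->S19; S19-c->S20; S20-a->S13; S20-b->S14; S20-c->S12

Handle the two conditions separately and then intersect. One (13 states) tracks the last 2 symbols read; the other (3 states) tracks partial matches of the forbidden pattern `cc`. Each combined state is a pair, one component from each; accept when both components accept.
A 21-state machine:
          a    b    c  
>  S0     S1   S2   S3 
   S1     S4   S5   S6 
   S2     S7   S8   S9 
   S3    S10  S11  S12 
   S4     S4   S5   S6 
   S5     S7   S8   S9 
   S6    S10  S11  S12 
 * S7     S4   S5   S6 
 * S8     S7   S8   S9 
 * S9    S10  S11  S12 
   S10    S4   S5   S6 
   S11    S7   S8   S9 
   S12   S13  S14  S12 
   S13   S15  S16  S17 
   S14   S18  S19  S20 
   S15   S15  S16  S17 
   S16   S18  S19  S20 
   S17   S13  S14  S12 
   S18   S15  S16  S17 
   S19   S18  S19  S20 
   S20   S13  S14  S12 
(> = start, * = accepting)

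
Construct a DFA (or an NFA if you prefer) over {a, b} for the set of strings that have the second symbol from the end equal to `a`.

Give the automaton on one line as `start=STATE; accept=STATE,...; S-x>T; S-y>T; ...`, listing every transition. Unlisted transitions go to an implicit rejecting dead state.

A DFA must remember the last 2 symbols (since which symbol is second-to-last isn't known until the input ends). Use one state per possible window of the last ≤2 symbols; accept from those whose window starts with `a`.
        a   b  
>  S0   S1  S2 
   S1   S3  S4 
   S2   S5  S6 
 * S3   S3  S4 
 * S4   S5  S6 
   S5   S3  S4 
   S6   S5  S6 
(> = start, * = accepting)

start=S0; accept=S3,S4; S0-a>S1; S0-b>S2; S1-a>S3; S1-b>S4; S2-a>S5; S2-b>S6; S3-a>S3; S3-b>S4; S4-a>S5; S4-b>S6; S5-a>S3; S5-b>S4; S6-a>S5; S6-b>S6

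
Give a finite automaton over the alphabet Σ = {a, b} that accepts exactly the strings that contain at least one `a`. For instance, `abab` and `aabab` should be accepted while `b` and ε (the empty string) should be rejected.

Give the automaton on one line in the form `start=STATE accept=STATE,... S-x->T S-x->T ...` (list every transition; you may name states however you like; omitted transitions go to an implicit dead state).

Count `a`s, saturating at 2: state s0 means no `a` yet, s1 means one `a` seen, s2 means more than one. Each `a` increments (capped at s2); other symbols loop. Accept from {s1, s2}.
3 states suffice.
        a   b  
>  s0   s1  s0 
 * s1   s2  s1 
 * s2   s2  s2 
(> = start, * = accepting)

start=s0 accept=s1,s2 s0-a->s1 s0-b->s0 s1-a->s2 s1-b->s1 s2-a->s2 s2-b->s2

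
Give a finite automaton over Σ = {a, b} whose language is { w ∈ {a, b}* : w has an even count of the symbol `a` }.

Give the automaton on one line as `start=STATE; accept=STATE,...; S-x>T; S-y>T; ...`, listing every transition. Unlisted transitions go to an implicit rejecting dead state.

Keep the running count of `a`s modulo 2: each `a` advances along the cycle q0 → q1 → q0 while other symbols loop. Accept at q0.
A 2-state machine:
        a   b  
>* q0   q1  q0 
   q1   q0  q1 
(> = start, * = accepting)

start=q0; accept=q0; q0-a>q1; q0-b>q0; q1-a>q0; q1-b>q1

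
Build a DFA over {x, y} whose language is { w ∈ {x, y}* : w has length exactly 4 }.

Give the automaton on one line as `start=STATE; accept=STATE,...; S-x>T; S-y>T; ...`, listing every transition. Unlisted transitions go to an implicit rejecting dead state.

We only need to distinguish lengths 0, 1, …, 4, and '>4'. Chain A → B → C → D → E → F on every symbol, with F looping. Accepting states: {E}.
A 6-state machine:
       x  y 
>  A   B  B 
   B   C  C 
   C   D  D 
   D   E  E 
 * E   F  F 
   F   F  F 
(> = start, * = accepting)

start=A; accept=E; A-x>B; A-y>B; B-x>C; B-y>C; C-x>D; C-y>D; D-x>E; D-y>E; E-x>F; E-y>F; F-x>F; F-y>F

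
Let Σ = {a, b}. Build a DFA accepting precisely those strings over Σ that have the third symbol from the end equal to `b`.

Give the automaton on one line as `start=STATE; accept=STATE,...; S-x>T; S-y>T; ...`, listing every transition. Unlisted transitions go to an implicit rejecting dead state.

A DFA must remember the last 3 symbols (since which symbol is third-to-last isn't known until the input ends). Use one state per possible window of the last ≤3 symbols; accept from those whose window starts with `b`.
With 15 states:
          a    b  
>  S0     S1   S2 
   S1     S3   S4 
   S2     S5   S6 
   S3     S7   S8 
   S4     S9  S10 
   S5    S11  S12 
   S6    S13  S14 
   S7     S7   S8 
   S8     S9  S10 
   S9    S11  S12 
   S10   S13  S14 
 * S11    S7   S8 
 * S12    S9  S10 
 * S13   S11  S12 
 * S14   S13  S14 
(> = start, * = accepting)

start=S0; accept=S11,S12,S13,S14; S0-a>S1; S0-b>S2; S1-a>S3; S1-b>S4; S2-a>S5; S2-b>S6; S3-a>S7; S3-b>S8; S4-a>S9; S4-b>S10; S5-a>S11; S5-b>S12; S6-a>S13; S6-b>S14; S7-a>S7; S7-b>S8; S8-a>S9; S8-b>S10; S9-a>S11; S9-b>S12; S10-a>S13; S10-b>S14; S11-a>S7; S11-b>S8; S12-a>S9; S12-b>S10; S13-a>S11; S13-b>S12; S14-a>S13; S14-b>S14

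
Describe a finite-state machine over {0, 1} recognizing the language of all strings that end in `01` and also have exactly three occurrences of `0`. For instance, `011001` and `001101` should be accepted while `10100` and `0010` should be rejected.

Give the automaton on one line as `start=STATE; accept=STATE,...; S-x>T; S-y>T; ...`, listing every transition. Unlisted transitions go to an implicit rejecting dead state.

Handle the two conditions separately and then intersect. The first has 3 states tracking how much of the suffix `01` has currently been matched; the second has 5 states tracking the count of `0`s, saturating at 4. A product state is a pair (one from each), accepting exactly when both do. Minimizing collapses redundant product states.
A 6-state machine:
       0  1 
>  A   B  A 
   B   C  B 
   C   D  C 
   D   E  F 
   E   E  E 
 * F   E  E 
(> = start, * = accepting)

start=A; accept=F; A-0>B; A-1>A; B-0>C; B-1>B; C-0>D; C-1>C; D-0>E; D-1>F; E-0>E; E-1>E; F-0>E; F-1>E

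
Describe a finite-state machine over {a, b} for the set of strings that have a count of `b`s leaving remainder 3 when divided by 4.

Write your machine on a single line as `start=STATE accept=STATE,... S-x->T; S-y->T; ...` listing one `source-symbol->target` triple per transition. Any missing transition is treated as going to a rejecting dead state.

start=q0; accept=q3; q0-a->q0; q0-b->q1; q1-a->q1; q1-b->q2; q2-a->q2; q2-b->q3; q3-a->q3; q3-b->q0

The only thing that matters is how many `b`s have appeared, reduced mod 4. Use one state per residue: q0 for 0, …, q3 for 3. Reading `b` moves to the next residue; anything else stays put. q3 is accepting.
With 4 states:
        a   b  
>  q0   q0  q1 
   q1   q1  q2 
   q2   q2  q3 
 * q3   q3  q0 
(> = start, * = accepting)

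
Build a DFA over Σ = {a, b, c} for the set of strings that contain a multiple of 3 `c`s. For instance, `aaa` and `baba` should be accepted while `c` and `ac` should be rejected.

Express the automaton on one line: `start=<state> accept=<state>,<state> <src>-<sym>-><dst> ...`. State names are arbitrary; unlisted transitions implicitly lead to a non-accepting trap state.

start=s0 accept=s0 s0-a->s0 s0-b->s0 s0-c->s1 s1-a->s1 s1-b->s1 s1-c->s2 s2-a->s2 s2-b->s2 s2-c->s0

Keep the running count of `c`s modulo 3: each `c` advances along the cycle s0 → s1 → s2 → s0 while other symbols loop. Accept at s0.
        a   b   c  
>* s0   s0  s0  s1 
   s1   s1  s1  s2 
   s2   s2  s2  s0 
(> = start, * = accepting)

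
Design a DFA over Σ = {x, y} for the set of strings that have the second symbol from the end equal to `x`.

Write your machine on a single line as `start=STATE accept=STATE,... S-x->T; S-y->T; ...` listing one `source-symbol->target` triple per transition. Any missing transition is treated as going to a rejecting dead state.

start=s0; accept=s3,s4; s0-x->s1; s0-y->s2; s1-x->s3; s1-y->s4; s2-x->s5; s2-y->s6; s3-x->s3; s3-y->s4; s4-x->s5; s4-y->s6; s5-x->s3; s5-y->s4; s6-x->s5; s6-y->s6

Because acceptance depends on a position counted from the end, the machine has to buffer the most recent 2 symbols. Make each state the string of the last up-to-2 symbols read; on input `x` shift the window left and append `x`. Accept when the buffered window has length 2 and begins with `x`.
With 7 states:
        x   y  
>  s0   s1  s2 
   s1   s3  s4 
   s2   s5  s6 
 * s3   s3  s4 
 * s4   s5  s6 
   s5   s3  s4 
   s6   s5  s6 
(> = start, * = accepting)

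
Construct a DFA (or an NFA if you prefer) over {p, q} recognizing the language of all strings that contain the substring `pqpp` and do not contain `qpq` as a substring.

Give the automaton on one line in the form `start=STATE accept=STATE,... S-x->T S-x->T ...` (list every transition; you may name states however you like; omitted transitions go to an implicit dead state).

Build one automaton per condition and run them in lockstep. One (5 states) tracks whether and how much of `pqpp` has been seen; the other (4 states) tracks partial matches of the forbidden pattern `qpq`. Each combined state is a pair, one component from each; accept when both components accept. Equivalent product states are then merged.
A 10-state machine:
       p  q 
>  A   B  C 
   B   B  D 
   C   E  C 
   D   F  C 
   E   B  G 
   F   H  G 
   G   G  G 
 * H   H  I 
 * I   J  I 
 * J   H  G 
(> = start, * = accepting)

start=A accept=H,I,J A-p->B A-q->C B-p->B B-q->D C-p->E C-q->C D-p->F D-q->C E-p->B E-q->G F-p->H F-q->G G-p->G G-q->G H-p->H H-q->I I-p->J I-q->I J-p->H J-q->G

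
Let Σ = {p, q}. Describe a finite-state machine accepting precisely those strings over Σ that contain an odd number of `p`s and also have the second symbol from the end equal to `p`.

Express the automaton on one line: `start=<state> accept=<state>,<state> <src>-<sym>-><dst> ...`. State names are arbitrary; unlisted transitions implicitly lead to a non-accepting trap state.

Run two small machines in parallel and take their product. The first has 2 states tracking the count of `p`s modulo 2; the second has 7 states tracking the last 2 symbols read. A product state is a pair (one from each), accepting exactly when both do. Equivalent product states are then merged.
With 6 states:
        p   q  
>  S0   S1  S0 
   S1   S2  S3 
   S2   S4  S0 
 * S3   S2  S5 
 * S4   S2  S3 
   S5   S2  S5 
(> = start, * = accepting)

start=S0 accept=S3,S4 S0-p->S1 S0-q->S0 S1-p->S2 S1-q->S3 S2-p->S4 S2-q->S0 S3-p->S2 S3-q->S5 S4-p->S2 S4-q->S3 S5-p->S2 S5-q->S5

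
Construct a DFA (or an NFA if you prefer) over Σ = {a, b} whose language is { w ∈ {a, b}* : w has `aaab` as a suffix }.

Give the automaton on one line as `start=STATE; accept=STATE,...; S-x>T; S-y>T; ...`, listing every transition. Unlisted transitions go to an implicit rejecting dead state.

start=s0; accept=s4; s0-a>s1; s0-b>s0; s1-a>s2; s1-b>s0; s2-a>s3; s2-b>s0; s3-a>s3; s3-b>s4; s4-a>s1; s4-b>s0

Remember how much of `aaab` the current input suffix matches. State s0 means no match yet; s1 means the last symbol is `a`; s2 means the last 2 symbols are `aa`; s3 means the last 3 symbols are `aaa`; s4 means the last 4 symbols are `aaab`. Only s4 accepts. On a mismatch, fall back to the longest proper suffix that is still a prefix of `aaab`.
With 5 states:
        a   b  
>  s0   s1  s0 
   s1   s2  s0 
   s2   s3  s0 
   s3   s3  s4 
 * s4   s1  s0 
(> = start, * = accepting)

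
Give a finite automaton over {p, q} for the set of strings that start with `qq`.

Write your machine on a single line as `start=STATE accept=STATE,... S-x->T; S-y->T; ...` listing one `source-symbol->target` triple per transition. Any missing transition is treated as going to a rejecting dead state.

Walk along `qq` while the input agrees: from A take `q` to B, and so on. Any deviation drops to the rejecting sink D. Once C is reached the prefix is confirmed and every continuation is accepted.
       p  q 
>  A   D  B 
   B   D  C 
 * C   C  C 
   D   D  D 
(> = start, * = accepting)

start=A; accept=C; A-p->D; A-q->B; B-p->D; B-q->C; C-p->C; C-q->C; D-p->D; D-q->D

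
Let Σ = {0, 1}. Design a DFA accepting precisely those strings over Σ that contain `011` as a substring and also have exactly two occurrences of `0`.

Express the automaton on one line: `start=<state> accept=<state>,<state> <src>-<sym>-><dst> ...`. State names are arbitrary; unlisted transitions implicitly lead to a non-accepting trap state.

Handle the two conditions separately and then intersect. The first has 4 states tracking whether and how much of `011` has been seen; the second has 4 states tracking the count of `0`s, saturating at 3. A product state is a pair (one from each), accepting exactly when both do.
A 10-state machine:
        0   1  
>  q0   q1  q0 
   q1   q2  q3 
   q2   q4  q5 
   q3   q2  q6 
   q4   q4  q7 
   q5   q4  q8 
   q6   q8  q6 
   q7   q4  q9 
 * q8   q9  q8 
   q9   q9  q9 
(> = start, * = accepting)

start=q0 accept=q8 q0-0->q1 q0-1->q0 q1-0->q2 q1-1->q3 q2-0->q4 q2-1->q5 q3-0->q2 q3-1->q6 q4-0->q4 q4-1->q7 q5-0->q4 q5-1->q8 q6-0->q8 q6-1->q6 q7-0->q4 q7-1->q9 q8-0->q9 q8-1->q8 q9-0->q9 q9-1->q9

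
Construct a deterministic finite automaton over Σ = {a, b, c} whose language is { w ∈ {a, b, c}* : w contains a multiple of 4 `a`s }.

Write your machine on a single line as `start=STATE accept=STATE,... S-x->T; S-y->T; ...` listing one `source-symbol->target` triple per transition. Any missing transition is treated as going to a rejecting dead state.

Keep the running count of `a`s modulo 4: each `a` advances along the cycle q0 → q1 → q2 → q3 → q0 while other symbols loop. Accept at q0.
4 states suffice.
        a   b   c  
>* q0   q1  q0  q0 
   q1   q2  q1  q1 
   q2   q3  q2  q2 
   q3   q0  q3  q3 
(> = start, * = accepting)

start=q0; accept=q0; q0-a->q1; q0-b->q0; q0-c->q0; q1-a->q2; q1-b->q1; q1-c->q1; q2-a->q3; q2-b->q2; q2-c->q2; q3-a->q0; q3-b->q3; q3-c->q3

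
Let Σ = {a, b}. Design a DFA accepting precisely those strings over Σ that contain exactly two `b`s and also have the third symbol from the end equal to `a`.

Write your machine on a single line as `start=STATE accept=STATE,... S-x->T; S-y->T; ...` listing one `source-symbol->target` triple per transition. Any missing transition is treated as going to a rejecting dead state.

Run two small machines in parallel and take their product. One (4 states) tracks the count of `b`s, saturating at 3; the other (15 states) tracks the last 3 symbols read. Each combined state is a pair, one component from each; accept when both components accept. Equivalent product states are then merged.
          a    b  
>  s0     s1   s2 
   s1     s1   s3 
   s2     s4   s5 
   s3     s4   s6 
   s4     s7   s8 
   s5     s9  s10 
 * s6     s9  s10 
   s7     s7  s11 
   s8    s12  s10 
   s9    s13  s10 
   s10   s10  s10 
 * s11   s12  s10 
 * s12   s13  s10 
   s13   s14  s10 
 * s14   s14  s10 
(> = start, * = accepting)

start=s0; accept=s6,s11,s12,s14; s0-a->s1; s0-b->s2; s1-a->s1; s1-b->s3; s2-a->s4; s2-b->s5; s3-a->s4; s3-b->s6; s4-a->s7; s4-b->s8; s5-a->s9; s5-b->s10; s6-a->s9; s6-b->s10; s7-a->s7; s7-b->s11; s8-a->s12; s8-b->s10; s9-a->s13; s9-b->s10; s10-a->s10; s10-b->s10; s11-a->s12; s11-b->s10; s12-a->s13; s12-b->s10; s13-a->s14; s13-b->s10; s14-a->s14; s14-b->s10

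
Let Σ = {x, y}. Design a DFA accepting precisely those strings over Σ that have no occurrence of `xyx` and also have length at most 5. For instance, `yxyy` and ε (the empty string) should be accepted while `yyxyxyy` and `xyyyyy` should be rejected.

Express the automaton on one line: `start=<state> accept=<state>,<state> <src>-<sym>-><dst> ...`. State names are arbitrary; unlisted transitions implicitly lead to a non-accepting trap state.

start=S0 accept=S0,S1,S2,S3,S4,S5,S6,S7,S9,S10,S11,S12 S0-x->S1 S0-y->S2 S1-x->S3 S1-y->S4 S2-x->S3 S2-y->S5 S3-x->S6 S3-y->S7 S4-x->S8 S4-y->S9 S5-x->S6 S5-y->S9 S6-x->S10 S6-y->S11 S7-x->S8 S7-y->S10 S8-x->S8 S8-y->S8 S9-x->S10 S9-y->S10 S10-x->S12 S10-y->S12 S11-x->S8 S11-y->S12 S12-x->S8 S12-y->S8

Build one automaton per condition and run them in lockstep. One (4 states) tracks partial matches of the forbidden pattern `xyx`; the other (7 states) tracks the input length, saturating at 6. Each combined state is a pair, one component from each; accept when both components accept. Minimizing collapses redundant product states.
A 13-state machine:
          x    y  
>* S0     S1   S2 
 * S1     S3   S4 
 * S2     S3   S5 
 * S3     S6   S7 
 * S4     S8   S9 
 * S5     S6   S9 
 * S6    S10  S11 
 * S7     S8  S10 
   S8     S8   S8 
 * S9    S10  S10 
 * S10   S12  S12 
 * S11    S8  S12 
 * S12    S8   S8 
(> = start, * = accepting)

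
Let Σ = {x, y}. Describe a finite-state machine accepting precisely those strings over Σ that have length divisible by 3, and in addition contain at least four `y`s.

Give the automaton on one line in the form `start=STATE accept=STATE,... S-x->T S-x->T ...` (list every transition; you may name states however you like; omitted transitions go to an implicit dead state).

Run two small machines in parallel and take their product. One (3 states) tracks the input length modulo 3; the other (6 states) tracks the count of `y`s, saturating at 5. Each combined state is a pair, one component from each; accept when both components accept.
          x    y  
>  q0     q1   q2 
   q1     q3   q4 
   q2     q4   q5 
   q3     q0   q6 
   q4     q6   q7 
   q5     q7   q8 
   q6     q2   q9 
   q7     q9  q10 
   q8    q10  q11 
   q9     q5  q12 
   q10   q12  q13 
   q11   q13  q14 
   q12    q8  q15 
   q13   q15  q16 
   q14   q16  q16 
 * q15   q11  q17 
 * q16   q17  q17 
   q17   q14  q14 
(> = start, * = accepting)

start=q0 accept=q15,q16 q0-x->q1 q0-y->q2 q1-x->q3 q1-y->q4 q2-x->q4 q2-y->q5 q3-x->q0 q3-y->q6 q4-x->q6 q4-y->q7 q5-x->q7 q5-y->q8 q6-x->q2 q6-y->q9 q7-x->q9 q7-y->q10 q8-x->q10 q8-y->q11 q9-x->q5 q9-y->q12 q10-x->q12 q10-y->q13 q11-x->q13 q11-y->q14 q12-x->q8 q12-y->q15 q13-x->q15 q13-y->q16 q14-x->q16 q14-y->q16 q15-x->q11 q15-y->q17 q16-x->q17 q16-y->q17 q17-x->q14 q17-y->q14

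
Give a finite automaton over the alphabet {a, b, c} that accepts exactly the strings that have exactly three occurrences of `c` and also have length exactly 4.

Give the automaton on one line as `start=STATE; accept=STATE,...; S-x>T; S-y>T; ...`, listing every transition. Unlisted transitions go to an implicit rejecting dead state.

start=S0; accept=S8; S0-a>S1; S0-b>S1; S0-c>S2; S1-a>S3; S1-b>S3; S1-c>S4; S2-a>S4; S2-b>S4; S2-c>S5; S3-a>S3; S3-b>S3; S3-c>S3; S4-a>S3; S4-b>S3; S4-c>S6; S5-a>S6; S5-b>S6; S5-c>S7; S6-a>S3; S6-b>S3; S6-c>S8; S7-a>S8; S7-b>S8; S7-c>S3; S8-a>S3; S8-b>S3; S8-c>S3

Build one automaton per condition and run them in lockstep. The first has 5 states tracking the count of `c`s, saturating at 4; the second has 6 states tracking the input length, saturating at 5. A product state is a pair (one from each), accepting exactly when both do. Minimizing collapses redundant product states.
        a   b   c  
>  S0   S1  S1  S2 
   S1   S3  S3  S4 
   S2   S4  S4  S5 
   S3   S3  S3  S3 
   S4   S3  S3  S6 
   S5   S6  S6  S7 
   S6   S3  S3  S8 
   S7   S8  S8  S3 
 * S8   S3  S3  S3 
(> = start, * = accepting)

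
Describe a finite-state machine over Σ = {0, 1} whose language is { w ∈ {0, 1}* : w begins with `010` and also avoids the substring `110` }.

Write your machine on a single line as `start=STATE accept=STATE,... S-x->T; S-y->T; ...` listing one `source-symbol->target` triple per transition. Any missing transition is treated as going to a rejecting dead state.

start=q0; accept=q6,q8,q9; q0-0->q1; q0-1->q2; q1-0->q3; q1-1->q4; q2-0->q3; q2-1->q5; q3-0->q3; q3-1->q2; q4-0->q6; q4-1->q5; q5-0->q7; q5-1->q5; q6-0->q6; q6-1->q8; q7-0->q7; q7-1->q7; q8-0->q6; q8-1->q9; q9-0->q10; q9-1->q9; q10-0->q10; q10-1->q10

Run two small machines in parallel and take their product. One (5 states) tracks whether the input so far still matches the prefix `010`; the other (4 states) tracks partial matches of the forbidden pattern `110`. Each combined state is a pair, one component from each; accept when both components accept.
11 states suffice.
          0    1  
>  q0     q1   q2 
   q1     q3   q4 
   q2     q3   q5 
   q3     q3   q2 
   q4     q6   q5 
   q5     q7   q5 
 * q6     q6   q8 
   q7     q7   q7 
 * q8     q6   q9 
 * q9    q10   q9 
   q10   q10  q10 
(> = start, * = accepting)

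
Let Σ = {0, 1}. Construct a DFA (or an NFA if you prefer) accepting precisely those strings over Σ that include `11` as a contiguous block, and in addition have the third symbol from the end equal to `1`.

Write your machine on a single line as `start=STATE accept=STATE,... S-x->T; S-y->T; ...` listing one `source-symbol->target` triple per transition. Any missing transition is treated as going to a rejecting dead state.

Run two small machines in parallel and take their product. The first has 3 states tracking whether and how much of `11` has been seen; the second has 15 states tracking the last 3 symbols read. A product state is a pair (one from each), accepting exactly when both do. After merging equivalent states the machine shrinks.
A 10-state machine:
        0   1  
>  s0   s0  s1 
   s1   s0  s2 
   s2   s3  s4 
 * s3   s5  s6 
 * s4   s3  s4 
 * s5   s7  s8 
 * s6   s9  s2 
   s7   s7  s8 
   s8   s9  s2 
   s9   s5  s6 
(> = start, * = accepting)

start=s0; accept=s3,s4,s5,s6; s0-0->s0; s0-1->s1; s1-0->s0; s1-1->s2; s2-0->s3; s2-1->s4; s3-0->s5; s3-1->s6; s4-0->s3; s4-1->s4; s5-0->s7; s5-1->s8; s6-0->s9; s6-1->s2; s7-0->s7; s7-1->s8; s8-0->s9; s8-1->s2; s9-0->s5; s9-1->s6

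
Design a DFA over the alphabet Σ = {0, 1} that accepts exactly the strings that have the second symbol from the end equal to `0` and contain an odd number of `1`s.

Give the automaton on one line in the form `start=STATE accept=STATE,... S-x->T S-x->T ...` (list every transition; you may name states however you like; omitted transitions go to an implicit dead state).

Handle the two conditions separately and then intersect. The first has 7 states tracking the last 2 symbols read; the second has 2 states tracking the count of `1`s modulo 2. A product state is a pair (one from each), accepting exactly when both do. Minimizing collapses redundant product states.
        0   1  
>  s0   s1  s2 
   s1   s1  s3 
   s2   s4  s0 
 * s3   s4  s0 
   s4   s5  s0 
 * s5   s5  s0 
(> = start, * = accepting)

start=s0 accept=s3,s5 s0-0->s1 s0-1->s2 s1-0->s1 s1-1->s3 s2-0->s4 s2-1->s0 s3-0->s4 s3-1->s0 s4-0->s5 s4-1->s0 s5-0->s5 s5-1->s0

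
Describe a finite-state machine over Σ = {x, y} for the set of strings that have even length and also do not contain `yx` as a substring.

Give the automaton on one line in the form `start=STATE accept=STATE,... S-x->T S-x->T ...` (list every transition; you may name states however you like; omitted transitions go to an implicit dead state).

start=s0 accept=s0,s3 s0-x->s1 s0-y->s2 s1-x->s0 s1-y->s3 s2-x->s4 s2-y->s3 s3-x->s5 s3-y->s2 s4-x->s5 s4-y->s5 s5-x->s4 s5-y->s4

Handle the two conditions separately and then intersect. The first has 2 states tracking the input length modulo 2; the second has 3 states tracking partial matches of the forbidden pattern `yx`. A product state is a pair (one from each), accepting exactly when both do.
With 6 states:
        x   y  
>* s0   s1  s2 
   s1   s0  s3 
   s2   s4  s3 
 * s3   s5  s2 
   s4   s5  s5 
   s5   s4  s4 
(> = start, * = accepting)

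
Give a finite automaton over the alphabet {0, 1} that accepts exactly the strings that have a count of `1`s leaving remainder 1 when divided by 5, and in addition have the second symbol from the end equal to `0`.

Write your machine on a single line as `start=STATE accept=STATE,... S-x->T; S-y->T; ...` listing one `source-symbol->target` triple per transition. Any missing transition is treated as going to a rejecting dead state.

start=q0; accept=q3,q6; q0-0->q1; q0-1->q2; q1-0->q1; q1-1->q3; q2-0->q4; q2-1->q5; q3-0->q4; q3-1->q5; q4-0->q6; q4-1->q5; q5-0->q5; q5-1->q7; q6-0->q6; q6-1->q5; q7-0->q7; q7-1->q8; q8-0->q8; q8-1->q0

Handle the two conditions separately and then intersect. The first has 5 states tracking the count of `1`s modulo 5; the second has 7 states tracking the last 2 symbols read. A product state is a pair (one from each), accepting exactly when both do. Equivalent product states are then merged.
        0   1  
>  q0   q1  q2 
   q1   q1  q3 
   q2   q4  q5 
 * q3   q4  q5 
   q4   q6  q5 
   q5   q5  q7 
 * q6   q6  q5 
   q7   q7  q8 
   q8   q8  q0 
(> = start, * = accepting)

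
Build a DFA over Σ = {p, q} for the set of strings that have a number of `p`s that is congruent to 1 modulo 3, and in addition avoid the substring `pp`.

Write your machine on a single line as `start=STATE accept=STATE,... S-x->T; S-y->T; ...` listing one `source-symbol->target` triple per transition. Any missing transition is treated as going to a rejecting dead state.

Run two small machines in parallel and take their product. One (3 states) tracks the count of `p`s modulo 3; the other (3 states) tracks partial matches of the forbidden pattern `pp`. Each combined state is a pair, one component from each; accept when both components accept.
9 states suffice.
        p   q  
>  S0   S1  S0 
 * S1   S2  S3 
   S2   S4  S2 
 * S3   S5  S3 
   S4   S6  S4 
   S5   S4  S7 
   S6   S2  S6 
   S7   S8  S7 
   S8   S6  S0 
(> = start, * = accepting)

start=S0; accept=S1,S3; S0-p->S1; S0-q->S0; S1-p->S2; S1-q->S3; S2-p->S4; S2-q->S2; S3-p->S5; S3-q->S3; S4-p->S6; S4-q->S4; S5-p->S4; S5-q->S7; S6-p->S2; S6-q->S6; S7-p->S8; S7-q->S7; S8-p->S6; S8-q->S0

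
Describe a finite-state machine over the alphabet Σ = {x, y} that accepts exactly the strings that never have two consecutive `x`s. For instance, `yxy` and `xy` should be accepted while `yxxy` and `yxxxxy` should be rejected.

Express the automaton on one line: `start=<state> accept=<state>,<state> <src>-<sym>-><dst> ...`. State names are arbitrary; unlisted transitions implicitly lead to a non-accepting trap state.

Track partial matches of the forbidden pattern `xx`. State C is a dead state reached once `xx` has occurred; every other state accepts. A means no part of `xx` is currently matched.
       x  y 
>* A   B  A 
 * B   C  A 
   C   C  C 
(> = start, * = accepting)

start=A accept=A,B A-x->B A-y->A B-x->C B-y->A C-x->C C-y->C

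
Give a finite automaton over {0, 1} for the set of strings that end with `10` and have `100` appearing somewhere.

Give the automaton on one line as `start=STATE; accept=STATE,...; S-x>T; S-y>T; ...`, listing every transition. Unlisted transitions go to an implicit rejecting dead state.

Run two small machines in parallel and take their product. The first has 3 states tracking how much of the suffix `10` has currently been matched; the second has 4 states tracking whether and how much of `100` has been seen. A product state is a pair (one from each), accepting exactly when both do.
A 6-state machine:
        0   1  
>  q0   q0  q1 
   q1   q2  q1 
   q2   q3  q1 
   q3   q3  q4 
   q4   q5  q4 
 * q5   q3  q4 
(> = start, * = accepting)

start=q0; accept=q5; q0-0>q0; q0-1>q1; q1-0>q2; q1-1>q1; q2-0>q3; q2-1>q1; q3-0>q3; q3-1>q4; q4-0>q5; q4-1>q4; q5-0>q3; q5-1>q4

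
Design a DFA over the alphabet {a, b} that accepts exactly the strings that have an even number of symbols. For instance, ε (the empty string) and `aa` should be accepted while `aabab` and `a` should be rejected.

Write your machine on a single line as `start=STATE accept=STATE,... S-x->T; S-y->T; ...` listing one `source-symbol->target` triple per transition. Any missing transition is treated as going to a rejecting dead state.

Count input length modulo 2: every symbol advances one step around the cycle q0 → q1 → q0. Accept at q0.
With 2 states:
        a   b  
>* q0   q1  q1 
   q1   q0  q0 
(> = start, * = accepting)

start=q0; accept=q0; q0-a->q1; q0-b->q1; q1-a->q0; q1-b->q0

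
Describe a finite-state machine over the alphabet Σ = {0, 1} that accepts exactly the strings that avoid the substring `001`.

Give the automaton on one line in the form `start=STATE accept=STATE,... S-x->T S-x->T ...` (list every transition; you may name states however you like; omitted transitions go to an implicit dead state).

This is the complement of 'contains `001`'. Use the same substring-matching states — A through D holding how much of `001` has just been matched — but flip the accepting set: everything except the trap D accepts.
4 states suffice.
       0  1 
>* A   B  A 
 * B   C  A 
 * C   C  D 
   D   D  D 
(> = start, * = accepting)

start=A accept=A,B,C A-0->B A-1->A B-0->C B-1->A C-0->C C-1->D D-0->D D-1->D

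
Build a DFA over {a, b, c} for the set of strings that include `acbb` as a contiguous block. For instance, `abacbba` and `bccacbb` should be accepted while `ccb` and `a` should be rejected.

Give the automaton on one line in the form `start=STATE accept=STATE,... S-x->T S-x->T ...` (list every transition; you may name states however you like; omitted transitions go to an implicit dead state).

start=q0 accept=q4 q0-a->q1 q0-b->q0 q0-c->q0 q1-a->q1 q1-b->q0 q1-c->q2 q2-a->q1 q2-b->q3 q2-c->q0 q3-a->q1 q3-b->q4 q3-c->q0 q4-a->q4 q4-b->q4 q4-c->q4

States q0..q3 record the length of the longest prefix of `acbb` that matches the current input suffix. Reaching q4 means `acbb` has been seen, and we stay there forever. Accept from q4.
A 5-state machine:
        a   b   c  
>  q0   q1  q0  q0 
   q1   q1  q0  q2 
   q2   q1  q3  q0 
   q3   q1  q4  q0 
 * q4   q4  q4  q4 
(> = start, * = accepting)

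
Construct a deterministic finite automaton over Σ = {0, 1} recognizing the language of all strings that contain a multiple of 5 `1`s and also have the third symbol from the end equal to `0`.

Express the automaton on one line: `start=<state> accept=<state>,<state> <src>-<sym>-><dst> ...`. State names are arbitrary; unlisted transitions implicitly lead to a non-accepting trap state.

Build one automaton per condition and run them in lockstep. The first has 5 states tracking the count of `1`s modulo 5; the second has 15 states tracking the last 3 symbols read. A product state is a pair (one from each), accepting exactly when both do. Equivalent product states are then merged.
16 states suffice.
          0    1  
>  S0     S1   S2 
   S1     S3   S2 
   S2     S2   S4 
   S3     S5   S2 
   S4     S4   S6 
 * S5     S5   S2 
   S6     S7   S8 
   S7     S7   S9 
   S8    S10   S0 
   S9    S10  S11 
   S10   S12  S13 
 * S11    S1   S2 
   S12   S12  S14 
   S13   S15   S2 
 * S14   S15   S2 
 * S15    S3   S2 
(> = start, * = accepting)

start=S0 accept=S5,S11,S14,S15 S0-0->S1 S0-1->S2 S1-0->S3 S1-1->S2 S2-0->S2 S2-1->S4 S3-0->S5 S3-1->S2 S4-0->S4 S4-1->S6 S5-0->S5 S5-1->S2 S6-0->S7 S6-1->S8 S7-0->S7 S7-1->S9 S8-0->S10 S8-1->S0 S9-0->S10 S9-1->S11 S10-0->S12 S10-1->S13 S11-0->S1 S11-1->S2 S12-0->S12 S12-1->S14 S13-0->S15 S13-1->S2 S14-0->S15 S14-1->S2 S15-0->S3 S15-1->S2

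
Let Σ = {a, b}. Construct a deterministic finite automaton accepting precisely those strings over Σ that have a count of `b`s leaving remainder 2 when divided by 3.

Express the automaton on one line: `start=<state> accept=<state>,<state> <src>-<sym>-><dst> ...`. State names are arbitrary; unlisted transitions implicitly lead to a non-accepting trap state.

start=S0 accept=S2 S0-a->S0 S0-b->S1 S1-a->S1 S1-b->S2 S2-a->S2 S2-b->S0

The only thing that matters is how many `b`s have appeared, reduced mod 3. Use one state per residue: S0 for 0, …, S2 for 2. Reading `b` moves to the next residue; anything else stays put. S2 is accepting.
With 3 states:
        a   b  
>  S0   S0  S1 
   S1   S1  S2 
 * S2   S2  S0 
(> = start, * = accepting)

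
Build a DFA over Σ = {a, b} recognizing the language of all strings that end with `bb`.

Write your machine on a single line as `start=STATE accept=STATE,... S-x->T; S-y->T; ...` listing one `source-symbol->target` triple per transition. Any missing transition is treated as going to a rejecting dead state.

start=q0; accept=q2; q0-a->q0; q0-b->q1; q1-a->q0; q1-b->q2; q2-a->q0; q2-b->q2

Remember how much of `bb` the current input suffix matches. State q0 means no match yet; q1 means the last symbol is `b`; q2 means the last 2 symbols are `bb`. Only q2 accepts. On a mismatch, fall back to the longest proper suffix that is still a prefix of `bb`.
With 3 states:
        a   b  
>  q0   q0  q1 
   q1   q0  q2 
 * q2   q0  q2 
(> = start, * = accepting)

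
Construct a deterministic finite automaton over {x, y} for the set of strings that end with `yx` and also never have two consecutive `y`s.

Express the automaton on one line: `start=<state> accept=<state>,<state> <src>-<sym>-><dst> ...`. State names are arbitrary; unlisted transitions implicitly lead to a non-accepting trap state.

start=q0 accept=q2 q0-x->q0 q0-y->q1 q1-x->q2 q1-y->q3 q2-x->q0 q2-y->q1 q3-x->q3 q3-y->q3

Run two small machines in parallel and take their product. The first has 3 states tracking how much of the suffix `yx` has currently been matched; the second has 3 states tracking partial matches of the forbidden pattern `yy`. A product state is a pair (one from each), accepting exactly when both do. After merging equivalent states the machine shrinks.
        x   y  
>  q0   q0  q1 
   q1   q2  q3 
 * q2   q0  q1 
   q3   q3  q3 
(> = start, * = accepting)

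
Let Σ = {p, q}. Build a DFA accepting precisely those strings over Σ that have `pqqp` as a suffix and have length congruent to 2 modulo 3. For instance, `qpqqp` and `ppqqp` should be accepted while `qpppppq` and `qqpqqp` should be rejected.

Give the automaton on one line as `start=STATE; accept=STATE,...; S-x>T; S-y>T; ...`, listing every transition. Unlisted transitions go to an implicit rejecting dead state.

start=A; accept=G; A-p>B; A-q>B; B-p>C; B-q>D; C-p>A; C-q>E; D-p>A; D-q>A; E-p>B; E-q>F; F-p>G; F-q>D; G-p>A; G-q>E

Handle the two conditions separately and then intersect. One (5 states) tracks how much of the suffix `pqqp` has currently been matched; the other (3 states) tracks the input length modulo 3. Each combined state is a pair, one component from each; accept when both components accept. Minimizing collapses redundant product states.
       p  q 
>  A   B  B 
   B   C  D 
   C   A  E 
   D   A  A 
   E   B  F 
   F   G  D 
 * G   A  E 
(> = start, * = accepting)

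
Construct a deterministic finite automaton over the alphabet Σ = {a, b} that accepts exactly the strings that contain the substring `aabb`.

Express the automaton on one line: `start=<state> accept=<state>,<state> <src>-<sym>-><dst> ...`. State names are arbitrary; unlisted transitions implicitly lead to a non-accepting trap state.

Track how much of `aabb` has been matched so far: state q0 is no progress, q4 is the absorbing accept state reached once `aabb` has occurred. Intermediate states record partial matches; on a mismatch, fall back to the longest reusable overlap.
        a   b  
>  q0   q1  q0 
   q1   q2  q0 
   q2   q2  q3 
   q3   q1  q4 
 * q4   q4  q4 
(> = start, * = accepting)

start=q0 accept=q4 q0-a->q1 q0-b->q0 q1-a->q2 q1-b->q0 q2-a->q2 q2-b->q3 q3-a->q1 q3-b->q4 q4-a->q4 q4-b->q4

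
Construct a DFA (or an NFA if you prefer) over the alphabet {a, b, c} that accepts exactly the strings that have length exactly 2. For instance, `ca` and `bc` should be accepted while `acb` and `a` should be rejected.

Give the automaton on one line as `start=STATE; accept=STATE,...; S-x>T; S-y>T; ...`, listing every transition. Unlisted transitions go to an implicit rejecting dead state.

start=s0; accept=s2; s0-a>s1; s0-b>s1; s0-c>s1; s1-a>s2; s1-b>s2; s1-c>s2; s2-a>s3; s2-b>s3; s2-c>s3; s3-a>s3; s3-b>s3; s3-c>s3

Count input length up to 3: every symbol moves from s0 toward s3, which means 'more than 2' and absorbs. Accept from {s2}.
A 4-state machine:
        a   b   c  
>  s0   s1  s1  s1 
   s1   s2  s2  s2 
 * s2   s3  s3  s3 
   s3   s3  s3  s3 
(> = start, * = accepting)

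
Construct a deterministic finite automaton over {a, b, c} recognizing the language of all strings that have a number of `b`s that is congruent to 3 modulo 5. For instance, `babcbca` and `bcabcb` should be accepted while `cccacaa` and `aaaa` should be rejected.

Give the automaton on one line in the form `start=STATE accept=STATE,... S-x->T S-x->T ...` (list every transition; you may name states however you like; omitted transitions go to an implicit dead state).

start=s0 accept=s3 s0-a->s0 s0-b->s1 s0-c->s0 s1-a->s1 s1-b->s2 s1-c->s1 s2-a->s2 s2-b->s3 s2-c->s2 s3-a->s3 s3-b->s4 s3-c->s3 s4-a->s4 s4-b->s0 s4-c->s4

The only thing that matters is how many `b`s have appeared, reduced mod 5. Use one state per residue: s0 for 0, …, s4 for 4. Reading `b` moves to the next residue; anything else stays put. s3 is accepting.
A 5-state machine:
        a   b   c  
>  s0   s0  s1  s0 
   s1   s1  s2  s1 
   s2   s2  s3  s2 
 * s3   s3  s4  s3 
   s4   s4  s0  s4 
(> = start, * = accepting)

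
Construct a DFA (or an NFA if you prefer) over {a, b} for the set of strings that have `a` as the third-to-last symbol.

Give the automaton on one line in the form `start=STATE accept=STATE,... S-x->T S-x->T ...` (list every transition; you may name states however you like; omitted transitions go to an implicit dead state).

start=s0 accept=s7,s8,s9,s10 s0-a->s1 s0-b->s2 s1-a->s3 s1-b->s4 s2-a->s5 s2-b->s6 s3-a->s7 s3-b->s8 s4-a->s9 s4-b->s10 s5-a->s11 s5-b->s12 s6-a->s13 s6-b->s14 s7-a->s7 s7-b->s8 s8-a->s9 s8-b->s10 s9-a->s11 s9-b->s12 s10-a->s13 s10-b->s14 s11-a->s7 s11-b->s8 s12-a->s9 s12-b->s10 s13-a->s11 s13-b->s12 s14-a->s13 s14-b->s14

A DFA must remember the last 3 symbols (since which symbol is third-to-last isn't known until the input ends). Use one state per possible window of the last ≤3 symbols; accept from those whose window starts with `a`.
          a    b  
>  s0     s1   s2 
   s1     s3   s4 
   s2     s5   s6 
   s3     s7   s8 
   s4     s9  s10 
   s5    s11  s12 
   s6    s13  s14 
 * s7     s7   s8 
 * s8     s9  s10 
 * s9    s11  s12 
 * s10   s13  s14 
   s11    s7   s8 
   s12    s9  s10 
   s13   s11  s12 
   s14   s13  s14 
(> = start, * = accepting)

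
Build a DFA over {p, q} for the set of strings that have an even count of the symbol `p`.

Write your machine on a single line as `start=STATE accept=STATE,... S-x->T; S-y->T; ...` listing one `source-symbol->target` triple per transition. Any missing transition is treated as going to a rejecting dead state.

The only thing that matters is how many `p`s have appeared, reduced mod 2. Use one state per residue: A for 0, …, B for 1. Reading `p` moves to the next residue; anything else stays put. A is accepting.
With 2 states:
       p  q 
>* A   B  A 
   B   A  B 
(> = start, * = accepting)

start=A; accept=A; A-p->B; A-q->A; B-p->A; B-q->B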